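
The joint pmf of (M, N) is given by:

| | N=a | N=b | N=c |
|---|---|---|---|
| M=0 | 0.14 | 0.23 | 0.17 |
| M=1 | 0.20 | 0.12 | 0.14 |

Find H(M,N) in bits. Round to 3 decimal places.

2.548 bits

H(M,N) = −Σ p(x,y)·log₂ p(x,y) over all 6 cells.
  cell (0,a): −0.14·log₂0.14 = 0.3971
  cell (0,b): −0.23·log₂0.23 = 0.4877
  cell (0,c): −0.17·log₂0.17 = 0.4346
  cell (1,a): −0.20·log₂0.20 = 0.4644
  cell (1,b): −0.12·log₂0.12 = 0.3671
  cell (1,c): −0.14·log₂0.14 = 0.3971
Sum = 2.548 bits.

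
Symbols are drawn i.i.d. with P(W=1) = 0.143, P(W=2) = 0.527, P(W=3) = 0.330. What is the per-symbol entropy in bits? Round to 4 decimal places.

H(W) = −Σ p·log₂ p.
  −(0.143)·log₂(0.143) = 0.40125
  −(0.527)·log₂(0.527) = 0.48701
  −(0.330)·log₂(0.330) = 0.52782
Sum: 0.40125 + 0.48701 + 0.52782 = 1.4161 bits.

1.4161 bits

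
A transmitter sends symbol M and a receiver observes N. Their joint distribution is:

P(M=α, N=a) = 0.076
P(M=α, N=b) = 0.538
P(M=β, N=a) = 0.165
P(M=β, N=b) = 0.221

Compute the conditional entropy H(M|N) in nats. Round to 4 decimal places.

0.6080 nats

Marginals: p(M) = (0.6140, 0.3860), p(N) = (0.2410, 0.7590).
H(M|N) = Σ p(N) · H(M|N=·).
  N=a: p=0.2410, H(M|N=a) = 0.6233
  N=b: p=0.7590, H(M|N=b) = 0.6032
Weighted sum = 0.6080 nats.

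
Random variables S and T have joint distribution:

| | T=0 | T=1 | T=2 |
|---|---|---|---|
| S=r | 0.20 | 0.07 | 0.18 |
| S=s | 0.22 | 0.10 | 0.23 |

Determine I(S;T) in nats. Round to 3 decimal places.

Marginals: p(S) = (0.4500, 0.5500), p(T) = (0.4200, 0.1700, 0.4100).
I(S;T) = H(S) + H(T) − H(S,T).
H(S) = 0.6881, H(T) = 1.0311, H(S,T) = 1.7181.
I(S;T) = 0.6881 + 1.0311 − 1.7181 = 0.001 nats.

0.001 nats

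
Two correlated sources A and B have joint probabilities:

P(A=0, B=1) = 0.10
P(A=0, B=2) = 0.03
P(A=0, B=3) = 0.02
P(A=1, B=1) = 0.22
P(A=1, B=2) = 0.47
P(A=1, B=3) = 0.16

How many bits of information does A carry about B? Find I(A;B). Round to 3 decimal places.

0.069 bits

Marginals: p(A) = (0.1500, 0.8500), p(B) = (0.3200, 0.5000, 0.1800).
I(A;B) = H(A) + H(B) − H(A,B).
H(A) = 0.6098, H(B) = 1.4713, H(A,B) = 2.0124.
I(A;B) = 0.6098 + 1.4713 − 2.0124 = 0.069 bits.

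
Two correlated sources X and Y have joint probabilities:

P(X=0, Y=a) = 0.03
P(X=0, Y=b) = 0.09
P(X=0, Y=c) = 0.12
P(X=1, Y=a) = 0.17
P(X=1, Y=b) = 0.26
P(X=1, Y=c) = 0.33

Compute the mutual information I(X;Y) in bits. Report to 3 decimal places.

0.009 bits

Marginals: p(X) = (0.2400, 0.7600), p(Y) = (0.2000, 0.3500, 0.4500).
I(X;Y) = Σ p(x,y)·log₂[p(x,y)/(p(x)p(y))].
  (0,a): 0.03·log₂(0.6250) = -0.0203
  (0,b): 0.09·log₂(1.0714) = 0.0090
  (0,c): 0.12·log₂(1.1111) = 0.0182
  (1,a): 0.17·log₂(1.1184) = 0.0274
  (1,b): 0.26·log₂(0.9774) = -0.0086
  (1,c): 0.33·log₂(0.9649) = -0.0170
Sum = 0.009 bits.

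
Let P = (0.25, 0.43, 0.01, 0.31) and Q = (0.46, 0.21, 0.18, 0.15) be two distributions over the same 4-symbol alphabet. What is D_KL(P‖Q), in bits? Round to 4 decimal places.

0.5076 bits

D(P‖Q) = Σ p·log₂(p/q).
  0.25·log₂(0.25/0.46) = -0.21993
  0.43·log₂(0.43/0.21) = 0.44460
  0.01·log₂(0.01/0.18) = -0.04170
  0.31·log₂(0.31/0.15) = 0.32466
D(P‖Q) = 0.5076 bits.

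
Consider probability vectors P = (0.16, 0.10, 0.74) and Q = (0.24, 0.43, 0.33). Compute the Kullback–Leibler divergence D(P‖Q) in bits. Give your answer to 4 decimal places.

0.5581 bits

D(P‖Q) = Σ p·log₂(p/q).
  0.16·log₂(0.16/0.24) = -0.09359
  0.10·log₂(0.10/0.43) = -0.21043
  0.74·log₂(0.74/0.33) = 0.86214
D(P‖Q) = 0.5581 bits.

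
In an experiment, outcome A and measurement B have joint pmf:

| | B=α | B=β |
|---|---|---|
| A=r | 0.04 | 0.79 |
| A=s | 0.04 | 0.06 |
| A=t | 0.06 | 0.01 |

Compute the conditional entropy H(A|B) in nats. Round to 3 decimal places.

0.422 nats

Chain rule: H(A|B) = H(A,B) − H(B).
Marginals: p(A) = (0.8300, 0.1000, 0.0700), p(B) = (0.1400, 0.8600).
H(A,B) = 0.8274 nats; H(B) = 0.4050 nats.
H(A|B) = 0.8274 − 0.4050 = 0.422 nats.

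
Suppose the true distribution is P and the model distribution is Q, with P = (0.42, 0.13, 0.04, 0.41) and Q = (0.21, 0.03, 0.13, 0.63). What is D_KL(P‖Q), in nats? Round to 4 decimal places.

D(P‖Q) = Σ p·ln(p/q).
  0.42·ln(0.42/0.21) = 0.29112
  0.13·ln(0.13/0.03) = 0.19062
  0.04·ln(0.04/0.13) = -0.04715
  0.41·ln(0.41/0.63) = -0.17612
D(P‖Q) = 0.2585 nats.

0.2585 nats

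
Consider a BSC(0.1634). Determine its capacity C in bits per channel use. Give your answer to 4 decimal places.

Binary symmetric channel: C = 1 − h₂(ε) where h₂ is the binary entropy function.
h₂(0.1634) = −0.1634·log₂0.1634 − 0.8366·log₂0.8366 = 0.6424.
C = 1 − 0.6424 = 0.3576 bits per channel use.

0.3576 bits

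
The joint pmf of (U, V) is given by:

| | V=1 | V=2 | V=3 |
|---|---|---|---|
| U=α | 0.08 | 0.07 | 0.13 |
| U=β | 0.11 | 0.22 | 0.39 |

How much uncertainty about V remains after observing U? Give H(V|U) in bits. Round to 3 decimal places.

1.448 bits

Chain rule: H(V|U) = H(U,V) − H(U).
Marginals: p(U) = (0.2800, 0.7200), p(V) = (0.1900, 0.2900, 0.5200).
H(U,V) = 2.3034 bits; H(U) = 0.8555 bits.
H(V|U) = 2.3034 − 0.8555 = 1.448 bits.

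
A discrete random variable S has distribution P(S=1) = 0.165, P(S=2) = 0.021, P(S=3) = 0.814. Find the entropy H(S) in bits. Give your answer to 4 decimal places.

0.7876 bits

H(S) = −Σ p·log₂ p.
  −(0.165)·log₂(0.165) = 0.42891
  −(0.021)·log₂(0.021) = 0.11704
  −(0.814)·log₂(0.814) = 0.24168
Sum: 0.42891 + 0.11704 + 0.24168 = 0.7876 bits.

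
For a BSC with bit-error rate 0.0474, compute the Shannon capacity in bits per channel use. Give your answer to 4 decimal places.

0.7248 bits

Binary symmetric channel: C = 1 − h₂(ε) where h₂ is the binary entropy function.
h₂(0.0474) = −0.0474·log₂0.0474 − 0.9526·log₂0.9526 = 0.2752.
C = 1 − 0.2752 = 0.7248 bits per channel use.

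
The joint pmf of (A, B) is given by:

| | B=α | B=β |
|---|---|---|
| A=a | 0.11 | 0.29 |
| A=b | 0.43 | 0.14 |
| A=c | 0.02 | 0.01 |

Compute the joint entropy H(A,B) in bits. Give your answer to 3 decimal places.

H(A,B) = −Σ p(x,y)·log₂ p(x,y) over all 6 cells.
  cell (a,α): −0.11·log₂0.11 = 0.3503
  cell (a,β): −0.29·log₂0.29 = 0.5179
  cell (b,α): −0.43·log₂0.43 = 0.5236
  cell (b,β): −0.14·log₂0.14 = 0.3971
  cell (c,α): −0.02·log₂0.02 = 0.1129
  cell (c,β): −0.01·log₂0.01 = 0.0664
Sum = 1.968 bits.

1.968 bits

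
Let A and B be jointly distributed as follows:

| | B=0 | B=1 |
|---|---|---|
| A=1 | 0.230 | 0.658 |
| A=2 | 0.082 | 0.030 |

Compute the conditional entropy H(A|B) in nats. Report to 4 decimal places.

Chain rule: H(A|B) = H(A,B) − H(B).
Marginals: p(A) = (0.8880, 0.1120), p(B) = (0.3120, 0.6880).
H(A,B) = 0.9237 nats; H(B) = 0.6207 nats.
H(A|B) = 0.9237 − 0.6207 = 0.3030 nats.

0.3030 nats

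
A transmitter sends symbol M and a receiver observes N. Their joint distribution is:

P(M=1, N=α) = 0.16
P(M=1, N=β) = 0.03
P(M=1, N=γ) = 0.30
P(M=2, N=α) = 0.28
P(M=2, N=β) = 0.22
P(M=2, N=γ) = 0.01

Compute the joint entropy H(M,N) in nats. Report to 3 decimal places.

H(M,N) = −Σ p(x,y)·ln p(x,y) over all 6 cells.
  cell (1,α): −0.16·ln0.16 = 0.2932
  cell (1,β): −0.03·ln0.03 = 0.1052
  cell (1,γ): −0.30·ln0.30 = 0.3612
  cell (2,α): −0.28·ln0.28 = 0.3564
  cell (2,β): −0.22·ln0.22 = 0.3331
  cell (2,γ): −0.01·ln0.01 = 0.0461
Sum = 1.495 nats.

1.495 nats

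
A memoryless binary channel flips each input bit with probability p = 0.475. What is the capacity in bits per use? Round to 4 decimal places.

0.0018 bits

Binary symmetric channel: C = 1 − h₂(ε) where h₂ is the binary entropy function.
h₂(0.475) = −0.475·log₂0.475 − 0.525·log₂0.525 = 0.9982.
C = 1 − 0.9982 = 0.0018 bits per channel use.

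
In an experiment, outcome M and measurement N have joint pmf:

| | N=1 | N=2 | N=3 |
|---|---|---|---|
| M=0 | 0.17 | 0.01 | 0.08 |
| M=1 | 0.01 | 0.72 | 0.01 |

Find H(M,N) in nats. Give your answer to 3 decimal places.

0.878 nats

H(M,N) = −Σ p(x,y)·ln p(x,y) over all 6 cells.
  cell (0,1): −0.17·ln0.17 = 0.3012
  cell (0,2): −0.01·ln0.01 = 0.0461
  cell (0,3): −0.08·ln0.08 = 0.2021
  cell (1,1): −0.01·ln0.01 = 0.0461
  cell (1,2): −0.72·ln0.72 = 0.2365
  cell (1,3): −0.01·ln0.01 = 0.0461
Sum = 0.878 nats.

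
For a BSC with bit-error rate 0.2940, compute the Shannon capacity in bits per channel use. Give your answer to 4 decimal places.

Binary symmetric channel: C = 1 − h₂(ε) where h₂ is the binary entropy function.
h₂(0.2940) = −0.2940·log₂0.2940 − 0.7060·log₂0.7060 = 0.8738.
C = 1 − 0.8738 = 0.1262 bits per channel use.

0.1262 bits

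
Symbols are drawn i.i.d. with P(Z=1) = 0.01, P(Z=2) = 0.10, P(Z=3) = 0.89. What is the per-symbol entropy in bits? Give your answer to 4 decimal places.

0.5483 bits

H(Z) = −Σ p·log₂ p.
  −(0.01)·log₂(0.01) = 0.06644
  −(0.10)·log₂(0.10) = 0.33219
  −(0.89)·log₂(0.89) = 0.14963
Sum: 0.06644 + 0.33219 + 0.14963 = 0.5483 bits.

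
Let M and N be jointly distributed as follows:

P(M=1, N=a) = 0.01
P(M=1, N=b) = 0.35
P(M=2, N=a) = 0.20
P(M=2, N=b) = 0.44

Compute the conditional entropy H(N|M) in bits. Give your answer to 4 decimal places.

0.6394 bits

Marginals: p(M) = (0.3600, 0.6400), p(N) = (0.2100, 0.7900).
H(N|M) = Σ p(M) · H(N|M=·).
  M=1: p=0.3600, H(N|M=1) = 0.1831
  M=2: p=0.6400, H(N|M=2) = 0.8960
Weighted sum = 0.6394 bits.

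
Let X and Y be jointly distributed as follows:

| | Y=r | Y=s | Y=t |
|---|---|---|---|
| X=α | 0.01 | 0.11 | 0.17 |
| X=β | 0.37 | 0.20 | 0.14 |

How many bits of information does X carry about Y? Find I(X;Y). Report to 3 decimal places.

Marginals: p(X) = (0.2900, 0.7100), p(Y) = (0.3800, 0.3100, 0.3100).
I(X;Y) = H(X) + H(Y) − H(X,Y).
H(X) = 0.8687, H(Y) = 1.5780, H(X,Y) = 2.2435.
I(X;Y) = 0.8687 + 1.5780 − 2.2435 = 0.203 bits.

0.203 bits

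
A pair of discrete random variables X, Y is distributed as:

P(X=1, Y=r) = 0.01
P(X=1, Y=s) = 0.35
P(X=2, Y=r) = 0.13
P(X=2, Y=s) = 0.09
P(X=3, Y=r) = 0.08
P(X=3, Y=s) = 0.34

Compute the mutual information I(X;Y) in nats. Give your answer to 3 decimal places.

0.128 nats

Marginals: p(X) = (0.3600, 0.2200, 0.4200), p(Y) = (0.2200, 0.7800).
I(X;Y) = H(X) + H(Y) − H(X,Y).
H(X) = 1.0653, H(Y) = 0.5269, H(X,Y) = 1.4643.
I(X;Y) = 1.0653 + 0.5269 − 1.4643 = 0.128 nats.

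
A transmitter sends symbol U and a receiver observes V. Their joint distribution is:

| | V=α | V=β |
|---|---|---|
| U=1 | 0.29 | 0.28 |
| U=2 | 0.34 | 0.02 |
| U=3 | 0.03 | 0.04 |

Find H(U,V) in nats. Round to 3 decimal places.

1.394 nats

H(U,V) = −Σ p(x,y)·ln p(x,y) over all 6 cells.
  cell (1,α): −0.29·ln0.29 = 0.3590
  cell (1,β): −0.28·ln0.28 = 0.3564
  cell (2,α): −0.34·ln0.34 = 0.3668
  cell (2,β): −0.02·ln0.02 = 0.0782
  cell (3,α): −0.03·ln0.03 = 0.1052
  cell (3,β): −0.04·ln0.04 = 0.1288
Sum = 1.394 nats.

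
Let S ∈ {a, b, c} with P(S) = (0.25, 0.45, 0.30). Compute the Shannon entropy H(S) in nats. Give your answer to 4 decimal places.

1.0671 nats

H(S) = −Σ p·ln p.
  −(0.25)·ln(0.25) = 0.34657
  −(0.45)·ln(0.45) = 0.35933
  −(0.30)·ln(0.30) = 0.36119
Sum: 0.34657 + 0.35933 + 0.36119 = 1.0671 nats.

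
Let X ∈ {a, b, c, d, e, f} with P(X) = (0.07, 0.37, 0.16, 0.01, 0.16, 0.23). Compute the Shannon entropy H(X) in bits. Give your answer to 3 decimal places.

2.199 bits

H(X) = −Σ p·log₂ p.
  −(0.07)·log₂(0.07) = 0.2686
  −(0.37)·log₂(0.37) = 0.5307
  −(0.16)·log₂(0.16) = 0.4230
  −(0.01)·log₂(0.01) = 0.0664
  −(0.16)·log₂(0.16) = 0.4230
  −(0.23)·log₂(0.23) = 0.4877
Sum: 0.2686 + 0.5307 + 0.4230 + 0.0664 + 0.4230 + 0.4877 = 2.199 bits.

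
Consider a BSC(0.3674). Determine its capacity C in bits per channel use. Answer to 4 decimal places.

Binary symmetric channel: C = 1 − h₂(ε) where h₂ is the binary entropy function.
h₂(0.3674) = −0.3674·log₂0.3674 − 0.6326·log₂0.6326 = 0.9487.
C = 1 − 0.9487 = 0.0513 bits per channel use.

0.0513 bits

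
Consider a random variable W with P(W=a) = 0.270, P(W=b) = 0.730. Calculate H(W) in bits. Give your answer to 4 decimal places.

0.8415 bits

H(W) = −Σ p·log₂ p.
  −(0.270)·log₂(0.270) = 0.51002
  −(0.730)·log₂(0.730) = 0.33144
Sum: 0.51002 + 0.33144 = 0.8415 bits.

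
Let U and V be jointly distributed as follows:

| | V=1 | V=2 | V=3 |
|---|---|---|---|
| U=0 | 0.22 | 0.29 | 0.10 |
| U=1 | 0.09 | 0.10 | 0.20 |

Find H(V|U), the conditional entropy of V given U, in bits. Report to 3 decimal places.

1.475 bits

Chain rule: H(V|U) = H(U,V) − H(U).
Marginals: p(U) = (0.6100, 0.3900), p(V) = (0.3100, 0.3900, 0.3000).
H(U,V) = 2.4399 bits; H(U) = 0.9648 bits.
H(V|U) = 2.4399 − 0.9648 = 1.475 bits.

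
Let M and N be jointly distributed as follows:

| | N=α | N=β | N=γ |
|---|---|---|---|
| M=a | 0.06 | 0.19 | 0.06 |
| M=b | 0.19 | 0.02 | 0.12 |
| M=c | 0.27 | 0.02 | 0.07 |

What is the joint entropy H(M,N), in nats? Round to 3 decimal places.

1.919 nats

H(M,N) = −Σ p(x,y)·ln p(x,y) over all 9 cells.
  cell (a,α): −0.06·ln0.06 = 0.1688
  cell (a,β): −0.19·ln0.19 = 0.3155
  cell (a,γ): −0.06·ln0.06 = 0.1688
  cell (b,α): −0.19·ln0.19 = 0.3155
  cell (b,β): −0.02·ln0.02 = 0.0782
  cell (b,γ): −0.12·ln0.12 = 0.2544
  cell (c,α): −0.27·ln0.27 = 0.3535
  cell (c,β): −0.02·ln0.02 = 0.0782
  cell (c,γ): −0.07·ln0.07 = 0.1861
Sum = 1.919 nats.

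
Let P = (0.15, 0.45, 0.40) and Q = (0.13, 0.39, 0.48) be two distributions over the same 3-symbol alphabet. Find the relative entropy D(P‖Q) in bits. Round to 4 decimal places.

D(P‖Q) = Σ p·log₂(p/q).
  0.15·log₂(0.15/0.13) = 0.03097
  0.45·log₂(0.45/0.39) = 0.09290
  0.40·log₂(0.40/0.48) = -0.10521
D(P‖Q) = 0.0187 bits.

0.0187 bits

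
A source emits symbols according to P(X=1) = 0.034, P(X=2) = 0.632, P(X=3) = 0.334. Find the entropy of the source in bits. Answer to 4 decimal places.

H(X) = −Σ p·log₂ p.
  −(0.034)·log₂(0.034) = 0.16586
  −(0.632)·log₂(0.632) = 0.41839
  −(0.334)·log₂(0.334) = 0.52841
Sum: 0.16586 + 0.41839 + 0.52841 = 1.1127 bits.

1.1127 bits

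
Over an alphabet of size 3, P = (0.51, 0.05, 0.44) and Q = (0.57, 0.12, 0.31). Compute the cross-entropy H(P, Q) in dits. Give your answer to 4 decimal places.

H(P,Q) = −Σ p·log₁₀ q.
  −0.51·log₁₀(0.57) = 0.12450
  −0.05·log₁₀(0.12) = 0.04604
  −0.44·log₁₀(0.31) = 0.22380
H(P,Q) = 0.3943 dits.

0.3943 dits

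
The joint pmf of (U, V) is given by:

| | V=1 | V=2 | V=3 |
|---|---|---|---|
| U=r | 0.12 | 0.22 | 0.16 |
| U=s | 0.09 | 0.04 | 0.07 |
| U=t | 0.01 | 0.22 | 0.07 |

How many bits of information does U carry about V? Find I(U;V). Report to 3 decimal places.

0.142 bits

Marginals: p(U) = (0.5000, 0.2000, 0.3000), p(V) = (0.2200, 0.4800, 0.3000).
I(U;V) = Σ p(x,y)·log₂[p(x,y)/(p(x)p(y))].
  (r,1): 0.12·log₂(1.0909) = 0.0151
  (r,2): 0.22·log₂(0.9167) = -0.0276
  (r,3): 0.16·log₂(1.0667) = 0.0149
  (s,1): 0.09·log₂(2.0455) = 0.0929
  (s,2): 0.04·log₂(0.4167) = -0.0505
  (s,3): 0.07·log₂(1.1667) = 0.0156
  (t,1): 0.01·log₂(0.1515) = -0.0272
  (t,2): 0.22·log₂(1.5278) = 0.1345
  (t,3): 0.07·log₂(0.7778) = -0.0254
Sum = 0.142 bits.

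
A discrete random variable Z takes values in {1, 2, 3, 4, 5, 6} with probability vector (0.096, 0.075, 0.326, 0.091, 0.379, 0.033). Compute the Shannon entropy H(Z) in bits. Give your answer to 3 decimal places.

H(Z) = −Σ p·log₂ p.
  −(0.096)·log₂(0.096) = 0.3246
  −(0.075)·log₂(0.075) = 0.2803
  −(0.326)·log₂(0.326) = 0.5272
  −(0.091)·log₂(0.091) = 0.3147
  −(0.379)·log₂(0.379) = 0.5305
  −(0.033)·log₂(0.033) = 0.1624
Sum: 0.3246 + 0.2803 + 0.5272 + 0.3147 + 0.5305 + 0.1624 = 2.140 bits.

2.140 bits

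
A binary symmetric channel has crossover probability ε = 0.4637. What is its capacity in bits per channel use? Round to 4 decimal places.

0.0038 bits

Binary symmetric channel: C = 1 − h₂(ε) where h₂ is the binary entropy function.
h₂(0.4637) = −0.4637·log₂0.4637 − 0.5363·log₂0.5363 = 0.9962.
C = 1 − 0.9962 = 0.0038 bits per channel use.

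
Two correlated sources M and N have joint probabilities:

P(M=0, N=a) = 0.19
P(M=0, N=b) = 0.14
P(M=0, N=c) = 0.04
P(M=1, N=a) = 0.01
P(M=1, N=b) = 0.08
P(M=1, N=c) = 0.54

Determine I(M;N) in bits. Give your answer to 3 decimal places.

Marginals: p(M) = (0.3700, 0.6300), p(N) = (0.2000, 0.2200, 0.5800).
I(M;N) = Σ p(x,y)·log₂[p(x,y)/(p(x)p(y))].
  (0,a): 0.19·log₂(2.5676) = 0.2585
  (0,b): 0.14·log₂(1.7199) = 0.1095
  (0,c): 0.04·log₂(0.1864) = -0.0969
  (1,a): 0.01·log₂(0.0794) = -0.0366
  (1,b): 0.08·log₂(0.5772) = -0.0634
  (1,c): 0.54·log₂(1.4778) = 0.3043
Sum = 0.475 bits.

0.475 bits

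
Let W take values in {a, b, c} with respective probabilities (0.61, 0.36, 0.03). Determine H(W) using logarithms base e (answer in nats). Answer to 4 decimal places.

H(W) = −Σ p·ln p.
  −(0.61)·ln(0.61) = 0.30152
  −(0.36)·ln(0.36) = 0.36779
  −(0.03)·ln(0.03) = 0.10520
Sum: 0.30152 + 0.36779 + 0.10520 = 0.7745 nats.

0.7745 nats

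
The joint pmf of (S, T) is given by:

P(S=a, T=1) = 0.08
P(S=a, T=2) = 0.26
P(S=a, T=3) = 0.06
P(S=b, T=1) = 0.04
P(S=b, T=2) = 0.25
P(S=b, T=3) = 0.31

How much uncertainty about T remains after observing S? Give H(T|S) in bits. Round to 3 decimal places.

Chain rule: H(T|S) = H(S,T) − H(S).
Marginals: p(S) = (0.4000, 0.6000), p(T) = (0.1200, 0.5100, 0.3700).
H(S,T) = 2.2499 bits; H(S) = 0.9710 bits.
H(T|S) = 2.2499 − 0.9710 = 1.279 bits.

1.279 bits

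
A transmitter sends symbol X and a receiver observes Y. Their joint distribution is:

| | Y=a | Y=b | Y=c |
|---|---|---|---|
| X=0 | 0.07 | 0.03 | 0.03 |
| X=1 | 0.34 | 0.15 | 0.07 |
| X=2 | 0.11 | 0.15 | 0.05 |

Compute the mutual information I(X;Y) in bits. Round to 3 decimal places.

0.047 bits

Marginals: p(X) = (0.1300, 0.5600, 0.3100), p(Y) = (0.5200, 0.3300, 0.1500).
I(X;Y) = H(X) + H(Y) − H(X,Y).
H(X) = 1.3749, H(Y) = 1.4289, H(X,Y) = 2.7573.
I(X;Y) = 1.3749 + 1.4289 − 2.7573 = 0.047 bits.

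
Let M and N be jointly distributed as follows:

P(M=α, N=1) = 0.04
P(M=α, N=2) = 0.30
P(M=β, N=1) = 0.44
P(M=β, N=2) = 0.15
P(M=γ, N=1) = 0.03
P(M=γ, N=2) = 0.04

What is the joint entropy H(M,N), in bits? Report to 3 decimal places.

H(M,N) = −Σ p(x,y)·log₂ p(x,y) over all 6 cells.
  cell (α,1): −0.04·log₂0.04 = 0.1858
  cell (α,2): −0.30·log₂0.30 = 0.5211
  cell (β,1): −0.44·log₂0.44 = 0.5211
  cell (β,2): −0.15·log₂0.15 = 0.4105
  cell (γ,1): −0.03·log₂0.03 = 0.1518
  cell (γ,2): −0.04·log₂0.04 = 0.1858
Sum = 1.976 bits.

1.976 bits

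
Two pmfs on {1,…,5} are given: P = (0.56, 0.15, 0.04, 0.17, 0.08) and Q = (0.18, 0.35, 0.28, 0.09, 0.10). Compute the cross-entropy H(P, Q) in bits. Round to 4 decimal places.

H(P,Q) = −Σ p·log₂ q.
  −0.56·log₂(0.18) = 1.38540
  −0.15·log₂(0.35) = 0.22719
  −0.04·log₂(0.28) = 0.07346
  −0.17·log₂(0.09) = 0.59057
  −0.08·log₂(0.10) = 0.26575
H(P,Q) = 2.5424 bits.

2.5424 bits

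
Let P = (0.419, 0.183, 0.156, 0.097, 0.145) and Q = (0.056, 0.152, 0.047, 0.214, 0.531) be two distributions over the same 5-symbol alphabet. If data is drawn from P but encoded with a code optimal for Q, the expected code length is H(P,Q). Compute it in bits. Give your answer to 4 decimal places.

3.2761 bits

H(P,Q) = −Σ p·log₂ q.
  −0.419·log₂(0.056) = 1.74238
  −0.183·log₂(0.152) = 0.49737
  −0.156·log₂(0.047) = 0.68815
  −0.097·log₂(0.214) = 0.21576
  −0.145·log₂(0.531) = 0.13242
H(P,Q) = 3.2761 bits.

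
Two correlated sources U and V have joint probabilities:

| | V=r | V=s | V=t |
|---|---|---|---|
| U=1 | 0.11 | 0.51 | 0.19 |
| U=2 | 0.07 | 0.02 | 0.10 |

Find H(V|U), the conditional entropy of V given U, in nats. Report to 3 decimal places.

0.910 nats

Chain rule: H(V|U) = H(U,V) − H(U).
Marginals: p(U) = (0.8100, 0.1900), p(V) = (0.1800, 0.5300, 0.2900).
H(U,V) = 1.3964 nats; H(U) = 0.4862 nats.
H(V|U) = 1.3964 − 0.4862 = 0.910 nats.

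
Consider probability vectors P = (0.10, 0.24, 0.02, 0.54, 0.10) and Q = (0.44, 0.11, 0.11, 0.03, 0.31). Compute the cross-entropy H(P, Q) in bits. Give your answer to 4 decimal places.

3.8472 bits

H(P,Q) = −Σ p·log₂ q.
  −0.10·log₂(0.44) = 0.11844
  −0.24·log₂(0.11) = 0.76426
  −0.02·log₂(0.11) = 0.06369
  −0.54·log₂(0.03) = 2.73180
  −0.10·log₂(0.31) = 0.16897
H(P,Q) = 3.8472 bits.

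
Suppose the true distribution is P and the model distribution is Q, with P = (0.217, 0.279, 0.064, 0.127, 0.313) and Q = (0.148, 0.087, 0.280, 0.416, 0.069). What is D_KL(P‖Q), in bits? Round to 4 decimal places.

0.9180 bits

D(P‖Q) = Σ p·log₂(p/q).
  0.217·log₂(0.217/0.148) = 0.11981
  0.279·log₂(0.279/0.087) = 0.46905
  0.064·log₂(0.064/0.280) = -0.13627
  0.127·log₂(0.127/0.416) = -0.21739
  0.313·log₂(0.313/0.069) = 0.68281
D(P‖Q) = 0.9180 bits.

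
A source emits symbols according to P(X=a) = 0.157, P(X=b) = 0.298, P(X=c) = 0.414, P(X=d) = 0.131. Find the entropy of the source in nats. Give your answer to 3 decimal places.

H(X) = −Σ p·ln p.
  −(0.157)·ln(0.157) = 0.2907
  −(0.298)·ln(0.298) = 0.3608
  −(0.414)·ln(0.414) = 0.3651
  −(0.131)·ln(0.131) = 0.2663
Sum: 0.2907 + 0.3608 + 0.3651 + 0.2663 = 1.283 nats.

1.283 nats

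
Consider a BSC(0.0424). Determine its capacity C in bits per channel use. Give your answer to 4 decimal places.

0.7468 bits

Binary symmetric channel: C = 1 − h₂(ε) where h₂ is the binary entropy function.
h₂(0.0424) = −0.0424·log₂0.0424 − 0.9576·log₂0.9576 = 0.2532.
C = 1 − 0.2532 = 0.7468 bits per channel use.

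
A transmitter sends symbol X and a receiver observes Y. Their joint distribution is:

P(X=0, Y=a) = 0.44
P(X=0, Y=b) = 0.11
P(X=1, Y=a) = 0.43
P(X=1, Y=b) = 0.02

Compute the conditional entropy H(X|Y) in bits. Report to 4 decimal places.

Marginals: p(X) = (0.5500, 0.4500), p(Y) = (0.8700, 0.1300).
H(X|Y) = Σ p(Y) · H(X|Y=·).
  Y=a: p=0.8700, H(X|Y=a) = 0.9999
  Y=b: p=0.1300, H(X|Y=b) = 0.6194
Weighted sum = 0.9504 bits.

0.9504 bits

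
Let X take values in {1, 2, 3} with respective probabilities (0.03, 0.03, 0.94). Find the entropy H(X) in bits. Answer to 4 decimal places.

H(X) = −Σ p·log₂ p.
  −(0.03)·log₂(0.03) = 0.15177
  −(0.03)·log₂(0.03) = 0.15177
  −(0.94)·log₂(0.94) = 0.08391
Sum: 0.15177 + 0.15177 + 0.08391 = 0.3874 bits.

0.3874 bits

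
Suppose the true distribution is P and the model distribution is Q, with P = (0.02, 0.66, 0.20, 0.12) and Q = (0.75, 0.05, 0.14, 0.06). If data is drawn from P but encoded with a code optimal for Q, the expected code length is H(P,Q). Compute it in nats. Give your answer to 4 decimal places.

H(P,Q) = −Σ p·ln q.
  −0.02·ln(0.75) = 0.00575
  −0.66·ln(0.05) = 1.97718
  −0.20·ln(0.14) = 0.39322
  −0.12·ln(0.06) = 0.33761
H(P,Q) = 2.7138 nats.

2.7138 nats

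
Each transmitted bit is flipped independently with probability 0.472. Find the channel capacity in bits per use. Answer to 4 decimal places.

Binary symmetric channel: C = 1 − h₂(ε) where h₂ is the binary entropy function.
h₂(0.472) = −0.472·log₂0.472 − 0.528·log₂0.528 = 0.9977.
C = 1 − 0.9977 = 0.0023 bits per channel use.

0.0023 bits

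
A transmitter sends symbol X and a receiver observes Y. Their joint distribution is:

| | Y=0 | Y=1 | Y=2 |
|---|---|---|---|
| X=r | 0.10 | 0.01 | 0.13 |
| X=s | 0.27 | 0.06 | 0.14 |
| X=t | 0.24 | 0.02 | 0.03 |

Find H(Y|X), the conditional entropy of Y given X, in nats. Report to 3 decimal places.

Chain rule: H(Y|X) = H(X,Y) − H(X).
Marginals: p(X) = (0.2400, 0.4700, 0.2900), p(Y) = (0.6100, 0.0900, 0.3000).
H(X,Y) = 1.8651 nats; H(X) = 1.0564 nats.
H(Y|X) = 1.8651 − 1.0564 = 0.809 nats.

0.809 nats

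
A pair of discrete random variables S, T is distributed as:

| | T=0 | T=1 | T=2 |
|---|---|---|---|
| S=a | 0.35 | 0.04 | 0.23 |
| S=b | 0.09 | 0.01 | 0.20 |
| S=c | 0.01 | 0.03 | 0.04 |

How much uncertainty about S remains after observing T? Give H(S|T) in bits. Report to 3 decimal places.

Marginals: p(S) = (0.6200, 0.3000, 0.0800), p(T) = (0.4500, 0.0800, 0.4700).
H(S|T) = Σ p(T) · H(S|T=·).
  T=0: p=0.4500, H(S|T=0) = 0.8684
  T=1: p=0.0800, H(S|T=1) = 1.4056
  T=2: p=0.4700, H(S|T=2) = 1.3316
Weighted sum = 1.129 bits.

1.129 bits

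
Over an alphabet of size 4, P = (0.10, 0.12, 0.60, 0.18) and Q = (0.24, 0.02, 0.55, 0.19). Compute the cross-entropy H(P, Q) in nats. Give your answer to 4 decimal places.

H(P,Q) = −Σ p·ln q.
  −0.10·ln(0.24) = 0.14271
  −0.12·ln(0.02) = 0.46944
  −0.60·ln(0.55) = 0.35870
  −0.18·ln(0.19) = 0.29893
H(P,Q) = 1.2698 nats.

1.2698 nats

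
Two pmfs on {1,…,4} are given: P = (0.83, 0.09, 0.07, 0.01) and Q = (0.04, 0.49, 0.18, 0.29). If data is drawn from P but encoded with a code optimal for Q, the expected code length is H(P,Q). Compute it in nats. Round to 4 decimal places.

2.8683 nats

H(P,Q) = −Σ p·ln q.
  −0.83·ln(0.04) = 2.67167
  −0.09·ln(0.49) = 0.06420
  −0.07·ln(0.18) = 0.12004
  −0.01·ln(0.29) = 0.01238
H(P,Q) = 2.8683 nats.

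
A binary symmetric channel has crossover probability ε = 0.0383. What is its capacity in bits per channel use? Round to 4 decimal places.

Binary symmetric channel: C = 1 − h₂(ε) where h₂ is the binary entropy function.
h₂(0.0383) = −0.0383·log₂0.0383 − 0.9617·log₂0.9617 = 0.2344.
C = 1 − 0.2344 = 0.7656 bits per channel use.

0.7656 bits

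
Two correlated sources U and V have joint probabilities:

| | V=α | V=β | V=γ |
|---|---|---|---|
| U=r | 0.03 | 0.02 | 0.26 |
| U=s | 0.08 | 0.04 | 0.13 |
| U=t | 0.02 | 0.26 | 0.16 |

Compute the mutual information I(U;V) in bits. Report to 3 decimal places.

0.257 bits

Marginals: p(U) = (0.3100, 0.2500, 0.4400), p(V) = (0.1300, 0.3200, 0.5500).
I(U;V) = Σ p(x,y)·log₂[p(x,y)/(p(x)p(y))].
  (r,α): 0.03·log₂(0.7444) = -0.0128
  (r,β): 0.02·log₂(0.2016) = -0.0462
  (r,γ): 0.26·log₂(1.5249) = 0.1583
  (s,α): 0.08·log₂(2.4615) = 0.1040
  (s,β): 0.04·log₂(0.5000) = -0.0400
  (s,γ): 0.13·log₂(0.9455) = -0.0105
  (t,α): 0.02·log₂(0.3497) = -0.0303
  (t,β): 0.26·log₂(1.8466) = 0.2301
  (t,γ): 0.16·log₂(0.6612) = -0.0955
Sum = 0.257 bits.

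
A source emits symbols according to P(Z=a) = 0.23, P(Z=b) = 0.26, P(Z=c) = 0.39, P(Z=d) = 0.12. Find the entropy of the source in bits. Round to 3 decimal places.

H(Z) = −Σ p·log₂ p.
  −(0.23)·log₂(0.23) = 0.4877
  −(0.26)·log₂(0.26) = 0.5053
  −(0.39)·log₂(0.39) = 0.5298
  −(0.12)·log₂(0.12) = 0.3671
Sum: 0.4877 + 0.5053 + 0.5298 + 0.3671 = 1.890 bits.

1.890 bits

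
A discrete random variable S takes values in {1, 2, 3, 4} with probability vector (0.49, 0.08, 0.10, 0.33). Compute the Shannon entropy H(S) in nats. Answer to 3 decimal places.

H(S) = −Σ p·ln p.
  −(0.49)·ln(0.49) = 0.3495
  −(0.08)·ln(0.08) = 0.2021
  −(0.10)·ln(0.10) = 0.2303
  −(0.33)·ln(0.33) = 0.3659
Sum: 0.3495 + 0.2021 + 0.2303 + 0.3659 = 1.148 nats.

1.148 nats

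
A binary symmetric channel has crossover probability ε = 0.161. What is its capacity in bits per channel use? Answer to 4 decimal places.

0.3633 bits

Binary symmetric channel: C = 1 − h₂(ε) where h₂ is the binary entropy function.
h₂(0.161) = −0.161·log₂0.161 − 0.839·log₂0.839 = 0.6367.
C = 1 − 0.6367 = 0.3633 bits per channel use.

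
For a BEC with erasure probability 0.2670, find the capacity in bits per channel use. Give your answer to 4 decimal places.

0.7330 bits

Binary erasure channel: capacity C = 1 − ε.
C = 1 − 0.2670 = 0.7330 bits per channel use.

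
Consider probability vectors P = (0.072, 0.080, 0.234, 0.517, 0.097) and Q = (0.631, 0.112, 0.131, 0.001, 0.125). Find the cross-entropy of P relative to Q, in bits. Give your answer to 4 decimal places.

H(P,Q) = −Σ p·log₂ q.
  −0.072·log₂(0.631) = 0.04783
  −0.080·log₂(0.112) = 0.25267
  −0.234·log₂(0.131) = 0.68617
  −0.517·log₂(0.001) = 5.15231
  −0.097·log₂(0.125) = 0.29100
H(P,Q) = 6.4300 bits.

6.4300 bits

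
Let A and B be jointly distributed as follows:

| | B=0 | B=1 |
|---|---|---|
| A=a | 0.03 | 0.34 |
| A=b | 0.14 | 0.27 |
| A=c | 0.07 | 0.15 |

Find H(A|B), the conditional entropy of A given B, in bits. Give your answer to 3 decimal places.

1.472 bits

Chain rule: H(A|B) = H(A,B) − H(B).
Marginals: p(A) = (0.3700, 0.4100, 0.2200), p(B) = (0.2400, 0.7600).
H(A,B) = 2.2672 bits; H(B) = 0.7950 bits.
H(A|B) = 2.2672 − 0.7950 = 1.472 bits.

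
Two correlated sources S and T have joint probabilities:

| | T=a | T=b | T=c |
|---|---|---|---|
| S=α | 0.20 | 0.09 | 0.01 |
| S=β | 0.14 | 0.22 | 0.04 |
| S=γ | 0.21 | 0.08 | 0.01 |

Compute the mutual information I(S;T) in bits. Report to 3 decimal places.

Marginals: p(S) = (0.3000, 0.4000, 0.3000), p(T) = (0.5500, 0.3900, 0.0600).
I(S;T) = H(S) + H(T) − H(S,T).
H(S) = 1.5710, H(T) = 1.2477, H(S,T) = 2.7377.
I(S;T) = 1.5710 + 1.2477 − 2.7377 = 0.081 bits.

0.081 bits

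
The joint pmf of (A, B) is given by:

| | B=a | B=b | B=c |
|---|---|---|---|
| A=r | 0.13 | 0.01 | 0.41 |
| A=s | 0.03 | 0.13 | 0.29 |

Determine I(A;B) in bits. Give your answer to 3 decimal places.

Marginals: p(A) = (0.5500, 0.4500), p(B) = (0.1600, 0.1400, 0.7000).
I(A;B) = Σ p(x,y)·log₂[p(x,y)/(p(x)p(y))].
  (r,a): 0.13·log₂(1.4773) = 0.0732
  (r,b): 0.01·log₂(0.1299) = -0.0294
  (r,c): 0.41·log₂(1.0649) = 0.0372
  (s,a): 0.03·log₂(0.4167) = -0.0379
  (s,b): 0.13·log₂(2.0635) = 0.1359
  (s,c): 0.29·log₂(0.9206) = -0.0346
Sum = 0.144 bits.

0.144 bits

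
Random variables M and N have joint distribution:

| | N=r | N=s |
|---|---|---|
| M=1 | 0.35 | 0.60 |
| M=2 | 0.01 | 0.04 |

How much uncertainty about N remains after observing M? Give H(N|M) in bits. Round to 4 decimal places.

0.9381 bits

Marginals: p(M) = (0.9500, 0.0500), p(N) = (0.3600, 0.6400).
H(N|M) = Σ p(M) · H(N|M=·).
  M=1: p=0.9500, H(N|M=1) = 0.9495
  M=2: p=0.0500, H(N|M=2) = 0.7219
Weighted sum = 0.9381 bits.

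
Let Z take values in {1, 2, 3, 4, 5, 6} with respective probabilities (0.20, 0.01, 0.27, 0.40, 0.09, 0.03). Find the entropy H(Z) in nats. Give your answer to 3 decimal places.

H(Z) = −Σ p·ln p.
  −(0.20)·ln(0.20) = 0.3219
  −(0.01)·ln(0.01) = 0.0461
  −(0.27)·ln(0.27) = 0.3535
  −(0.40)·ln(0.40) = 0.3665
  −(0.09)·ln(0.09) = 0.2167
  −(0.03)·ln(0.03) = 0.1052
Sum: 0.3219 + 0.0461 + 0.3535 + 0.3665 + 0.2167 + 0.1052 = 1.410 nats.

1.410 nats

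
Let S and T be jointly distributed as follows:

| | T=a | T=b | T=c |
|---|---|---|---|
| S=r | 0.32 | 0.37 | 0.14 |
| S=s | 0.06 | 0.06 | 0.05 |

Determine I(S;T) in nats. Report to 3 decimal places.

0.007 nats

Marginals: p(S) = (0.8300, 0.1700), p(T) = (0.3800, 0.4300, 0.1900).
I(S;T) = H(S) + H(T) − H(S,T).
H(S) = 0.4559, H(T) = 1.0461, H(S,T) = 1.4951.
I(S;T) = 0.4559 + 1.0461 − 1.4951 = 0.007 nats.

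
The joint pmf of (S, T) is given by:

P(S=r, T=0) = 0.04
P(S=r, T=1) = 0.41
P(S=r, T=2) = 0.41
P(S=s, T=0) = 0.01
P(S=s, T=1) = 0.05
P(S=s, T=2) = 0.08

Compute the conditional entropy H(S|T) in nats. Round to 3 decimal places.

Chain rule: H(S|T) = H(S,T) − H(T).
Marginals: p(S) = (0.8600, 0.1400), p(T) = (0.0500, 0.4600, 0.4900).
H(S,T) = 1.2578 nats; H(T) = 0.8565 nats.
H(S|T) = 1.2578 − 0.8565 = 0.401 nats.

0.401 nats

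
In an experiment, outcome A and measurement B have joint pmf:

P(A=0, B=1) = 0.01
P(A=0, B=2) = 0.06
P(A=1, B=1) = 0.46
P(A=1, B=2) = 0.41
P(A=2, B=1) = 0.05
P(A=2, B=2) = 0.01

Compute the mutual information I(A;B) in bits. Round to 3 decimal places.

Marginals: p(A) = (0.0700, 0.8700, 0.0600), p(B) = (0.5200, 0.4800).
I(A;B) = Σ p(x,y)·log₂[p(x,y)/(p(x)p(y))].
  (0,1): 0.01·log₂(0.2747) = -0.0186
  (0,2): 0.06·log₂(1.7857) = 0.0502
  (1,1): 0.46·log₂(1.0168) = 0.0111
  (1,2): 0.41·log₂(0.9818) = -0.0109
  (2,1): 0.05·log₂(1.6026) = 0.0340
  (2,2): 0.01·log₂(0.3472) = -0.0153
Sum = 0.051 bits.

0.051 bits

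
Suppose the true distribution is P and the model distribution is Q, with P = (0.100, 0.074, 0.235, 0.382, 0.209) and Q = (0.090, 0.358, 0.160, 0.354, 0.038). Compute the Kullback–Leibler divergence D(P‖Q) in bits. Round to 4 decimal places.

0.5332 bits

D(P‖Q) = Σ p·log₂(p/q).
  0.100·log₂(0.100/0.090) = 0.01520
  0.074·log₂(0.074/0.358) = -0.16830
  0.235·log₂(0.235/0.160) = 0.13033
  0.382·log₂(0.382/0.354) = 0.04195
  0.209·log₂(0.209/0.038) = 0.51402
D(P‖Q) = 0.5332 bits.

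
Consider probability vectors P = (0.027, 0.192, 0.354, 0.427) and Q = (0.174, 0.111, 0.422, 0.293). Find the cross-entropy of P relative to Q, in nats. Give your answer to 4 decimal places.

1.2989 nats

H(P,Q) = −Σ p·ln q.
  −0.027·ln(0.174) = 0.04721
  −0.192·ln(0.111) = 0.42206
  −0.354·ln(0.422) = 0.30541
  −0.427·ln(0.293) = 0.52418
H(P,Q) = 1.2989 nats.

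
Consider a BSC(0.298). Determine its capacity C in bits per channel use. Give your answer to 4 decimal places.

Binary symmetric channel: C = 1 − h₂(ε) where h₂ is the binary entropy function.
h₂(0.298) = −0.298·log₂0.298 − 0.702·log₂0.702 = 0.8788.
C = 1 − 0.8788 = 0.1212 bits per channel use.

0.1212 bits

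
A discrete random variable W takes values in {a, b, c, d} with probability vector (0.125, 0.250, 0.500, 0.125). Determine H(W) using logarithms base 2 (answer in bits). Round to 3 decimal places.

H(W) = −Σ p·log₂ p.
  −(0.125)·log₂(0.125) = 0.3750
  −(0.250)·log₂(0.250) = 0.5000
  −(0.500)·log₂(0.500) = 0.5000
  −(0.125)·log₂(0.125) = 0.3750
Sum: 0.3750 + 0.5000 + 0.5000 + 0.3750 = 1.750 bits.

1.750 bits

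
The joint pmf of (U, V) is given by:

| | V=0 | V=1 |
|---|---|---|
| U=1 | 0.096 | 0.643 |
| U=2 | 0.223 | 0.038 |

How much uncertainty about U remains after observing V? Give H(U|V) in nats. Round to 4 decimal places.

Chain rule: H(U|V) = H(U,V) − H(V).
Marginals: p(U) = (0.7390, 0.2610), p(V) = (0.3190, 0.6810).
H(U,V) = 0.9678 nats; H(V) = 0.6261 nats.
H(U|V) = 0.9678 − 0.6261 = 0.3417 nats.

0.3417 nats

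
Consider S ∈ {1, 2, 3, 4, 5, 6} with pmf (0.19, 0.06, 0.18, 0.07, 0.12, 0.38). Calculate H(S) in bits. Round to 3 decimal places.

H(S) = −Σ p·log₂ p.
  −(0.19)·log₂(0.19) = 0.4552
  −(0.06)·log₂(0.06) = 0.2435
  −(0.18)·log₂(0.18) = 0.4453
  −(0.07)·log₂(0.07) = 0.2686
  −(0.12)·log₂(0.12) = 0.3671
  −(0.38)·log₂(0.38) = 0.5305
Sum: 0.4552 + 0.2435 + 0.4453 + 0.2686 + 0.3671 + 0.5305 = 2.310 bits.

2.310 bits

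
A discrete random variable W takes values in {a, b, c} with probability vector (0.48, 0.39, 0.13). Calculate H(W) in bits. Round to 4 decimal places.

H(W) = −Σ p·log₂ p.
  −(0.48)·log₂(0.48) = 0.50827
  −(0.39)·log₂(0.39) = 0.52980
  −(0.13)·log₂(0.13) = 0.38264
Sum: 0.50827 + 0.52980 + 0.38264 = 1.4207 bits.

1.4207 bits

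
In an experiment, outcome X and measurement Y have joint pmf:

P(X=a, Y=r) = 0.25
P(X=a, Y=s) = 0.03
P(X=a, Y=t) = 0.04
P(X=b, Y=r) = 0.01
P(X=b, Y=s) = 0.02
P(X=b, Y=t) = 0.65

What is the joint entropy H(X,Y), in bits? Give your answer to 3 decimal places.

1.421 bits

H(X,Y) = −Σ p(x,y)·log₂ p(x,y) over all 6 cells.
  cell (a,r): −0.25·log₂0.25 = 0.5000
  cell (a,s): −0.03·log₂0.03 = 0.1518
  cell (a,t): −0.04·log₂0.04 = 0.1858
  cell (b,r): −0.01·log₂0.01 = 0.0664
  cell (b,s): −0.02·log₂0.02 = 0.1129
  cell (b,t): −0.65·log₂0.65 = 0.4040
Sum = 1.421 bits.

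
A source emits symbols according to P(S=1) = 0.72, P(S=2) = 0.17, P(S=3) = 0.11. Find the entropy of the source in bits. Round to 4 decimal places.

1.1261 bits

H(S) = −Σ p·log₂ p.
  −(0.72)·log₂(0.72) = 0.34123
  −(0.17)·log₂(0.17) = 0.43459
  −(0.11)·log₂(0.11) = 0.35029
Sum: 0.34123 + 0.43459 + 0.35029 = 1.1261 bits.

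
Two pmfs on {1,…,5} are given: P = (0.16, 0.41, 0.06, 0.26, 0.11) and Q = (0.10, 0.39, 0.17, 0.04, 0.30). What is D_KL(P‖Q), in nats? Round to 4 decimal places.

0.4095 nats

D(P‖Q) = Σ p·ln(p/q).
  0.16·ln(0.16/0.10) = 0.07520
  0.41·ln(0.41/0.39) = 0.02050
  0.06·ln(0.06/0.17) = -0.06249
  0.26·ln(0.26/0.04) = 0.48667
  0.11·ln(0.11/0.30) = -0.11036
D(P‖Q) = 0.4095 nats.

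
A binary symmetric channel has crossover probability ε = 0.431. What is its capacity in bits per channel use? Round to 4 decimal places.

Binary symmetric channel: C = 1 − h₂(ε) where h₂ is the binary entropy function.
h₂(0.431) = −0.431·log₂0.431 − 0.569·log₂0.569 = 0.9862.
C = 1 − 0.9862 = 0.0138 bits per channel use.

0.0138 bits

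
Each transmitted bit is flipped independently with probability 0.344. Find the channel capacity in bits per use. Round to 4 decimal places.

0.0714 bits

Binary symmetric channel: C = 1 − h₂(ε) where h₂ is the binary entropy function.
h₂(0.344) = −0.344·log₂0.344 − 0.656·log₂0.656 = 0.9286.
C = 1 − 0.9286 = 0.0714 bits per channel use.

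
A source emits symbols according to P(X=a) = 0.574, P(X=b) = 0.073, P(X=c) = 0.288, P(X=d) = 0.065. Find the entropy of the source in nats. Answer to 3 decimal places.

1.046 nats

H(X) = −Σ p·ln p.
  −(0.574)·ln(0.574) = 0.3186
  −(0.073)·ln(0.073) = 0.1911
  −(0.288)·ln(0.288) = 0.3585
  −(0.065)·ln(0.065) = 0.1777
Sum: 0.3186 + 0.1911 + 0.3585 + 0.1777 = 1.046 nats.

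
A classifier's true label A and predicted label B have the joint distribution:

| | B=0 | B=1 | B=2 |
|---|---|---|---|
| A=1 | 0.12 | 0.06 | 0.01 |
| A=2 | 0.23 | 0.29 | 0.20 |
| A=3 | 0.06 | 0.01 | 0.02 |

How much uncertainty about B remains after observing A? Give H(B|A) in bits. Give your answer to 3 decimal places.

Marginals: p(A) = (0.1900, 0.7200, 0.0900), p(B) = (0.4100, 0.3600, 0.2300).
H(B|A) = Σ p(A) · H(B|A=·).
  A=1: p=0.1900, H(B|A=1) = 1.1674
  A=2: p=0.7200, H(B|A=2) = 1.5677
  A=3: p=0.0900, H(B|A=3) = 1.2244
Weighted sum = 1.461 bits.

1.461 bits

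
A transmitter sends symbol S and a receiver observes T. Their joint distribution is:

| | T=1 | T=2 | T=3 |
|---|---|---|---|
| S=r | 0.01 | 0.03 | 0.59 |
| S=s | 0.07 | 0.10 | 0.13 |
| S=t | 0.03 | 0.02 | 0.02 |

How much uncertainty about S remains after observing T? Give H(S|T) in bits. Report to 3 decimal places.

Marginals: p(S) = (0.6300, 0.3000, 0.0700), p(T) = (0.1100, 0.1500, 0.7400).
H(S|T) = Σ p(T) · H(S|T=·).
  T=1: p=0.1100, H(S|T=1) = 1.2407
  T=2: p=0.1500, H(S|T=2) = 1.2419
  T=3: p=0.7400, H(S|T=3) = 0.8421
Weighted sum = 0.946 bits.

0.946 bits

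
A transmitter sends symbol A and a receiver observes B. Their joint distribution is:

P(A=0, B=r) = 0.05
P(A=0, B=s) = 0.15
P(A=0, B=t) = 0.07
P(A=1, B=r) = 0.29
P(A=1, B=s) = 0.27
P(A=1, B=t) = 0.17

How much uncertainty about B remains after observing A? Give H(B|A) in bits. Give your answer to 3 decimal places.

Marginals: p(A) = (0.2700, 0.7300), p(B) = (0.3400, 0.4200, 0.2400).
H(B|A) = Σ p(A) · H(B|A=·).
  A=0: p=0.2700, H(B|A=0) = 1.4266
  A=1: p=0.7300, H(B|A=1) = 1.5494
Weighted sum = 1.516 bits.

1.516 bits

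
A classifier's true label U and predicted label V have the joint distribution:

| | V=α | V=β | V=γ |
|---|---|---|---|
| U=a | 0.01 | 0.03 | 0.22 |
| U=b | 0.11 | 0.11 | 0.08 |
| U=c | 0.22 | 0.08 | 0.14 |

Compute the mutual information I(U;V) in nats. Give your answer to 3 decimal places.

0.151 nats

Marginals: p(U) = (0.2600, 0.3000, 0.4400), p(V) = (0.3400, 0.2200, 0.4400).
I(U;V) = Σ p(x,y)·ln[p(x,y)/(p(x)p(y))].
  (a,α): 0.01·ln(0.1131) = -0.0218
  (a,β): 0.03·ln(0.5245) = -0.0194
  (a,γ): 0.22·ln(1.9231) = 0.1439
  (b,α): 0.11·ln(1.0784) = 0.0083
  (b,β): 0.11·ln(1.6667) = 0.0562
  (b,γ): 0.08·ln(0.6061) = -0.0401
  (c,α): 0.22·ln(1.4706) = 0.0848
  (c,β): 0.08·ln(0.8264) = -0.0152
  (c,γ): 0.14·ln(0.7231) = -0.0454
Sum = 0.151 nats.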